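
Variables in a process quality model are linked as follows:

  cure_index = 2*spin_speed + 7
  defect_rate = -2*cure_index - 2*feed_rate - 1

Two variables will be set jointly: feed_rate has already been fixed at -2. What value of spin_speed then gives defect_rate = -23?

With feed_rate held at -2:
Substituting into the defect_rate equation gives defect_rate = -4*spin_speed - 11.
Solve -4*spin_speed - 11 = -23: spin_speed = (-23 + 11) / -4 = 3.

spin_speed = 3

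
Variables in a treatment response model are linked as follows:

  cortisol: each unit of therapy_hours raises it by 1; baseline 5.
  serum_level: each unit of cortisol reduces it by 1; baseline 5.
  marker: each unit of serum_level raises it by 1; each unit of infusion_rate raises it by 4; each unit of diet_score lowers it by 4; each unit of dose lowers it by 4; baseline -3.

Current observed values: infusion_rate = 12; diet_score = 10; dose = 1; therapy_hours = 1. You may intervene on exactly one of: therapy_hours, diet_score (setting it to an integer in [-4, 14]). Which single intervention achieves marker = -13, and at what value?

set therapy_hours = 14

Intervening on therapy_hours: with other inputs at their observed values, marker = -therapy_hours + 1. Solving for -13 gives therapy_hours = 14, within [-4, 14].
Intervening on diet_score: marker = -4*diet_score + 40. Reaching -13 requires diet_score = 53/4, not an integer.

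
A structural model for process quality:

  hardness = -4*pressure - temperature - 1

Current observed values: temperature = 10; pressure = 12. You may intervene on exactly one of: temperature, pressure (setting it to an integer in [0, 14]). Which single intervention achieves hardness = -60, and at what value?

set temperature = 11

Intervening on temperature: with other inputs at their observed values, hardness = -temperature - 49. Solving for -60 gives temperature = 11, within [0, 14].
Intervening on pressure: hardness = -4*pressure - 11. Reaching -60 requires pressure = 49/4, not an integer.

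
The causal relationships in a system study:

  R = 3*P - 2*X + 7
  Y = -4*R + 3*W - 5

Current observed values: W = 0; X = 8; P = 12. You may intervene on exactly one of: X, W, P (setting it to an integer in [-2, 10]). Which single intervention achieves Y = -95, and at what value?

Intervening on X: Y = 8*X - 177. Reaching -95 requires X = 41/4, not an integer.
Intervening on W: with other inputs at their observed values, Y = 3*W - 113. Solving for -95 gives W = 6, within [-2, 10].
Intervening on P: Y = -12*P + 31. Reaching -95 requires P = 21/2, not an integer.

set W = 6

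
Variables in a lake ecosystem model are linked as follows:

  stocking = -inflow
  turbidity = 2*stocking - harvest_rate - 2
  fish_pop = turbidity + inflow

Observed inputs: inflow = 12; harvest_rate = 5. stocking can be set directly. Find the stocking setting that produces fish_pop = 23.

Intervening on stocking fixes its value directly, overriding its dependence on inflow.
Substituting into the turbidity equation gives turbidity = 2*stocking - 7.
So fish_pop = 2*stocking + 5.
Solve 2*stocking + 5 = 23: stocking = (23 - 5) / 2 = 9.

stocking = 9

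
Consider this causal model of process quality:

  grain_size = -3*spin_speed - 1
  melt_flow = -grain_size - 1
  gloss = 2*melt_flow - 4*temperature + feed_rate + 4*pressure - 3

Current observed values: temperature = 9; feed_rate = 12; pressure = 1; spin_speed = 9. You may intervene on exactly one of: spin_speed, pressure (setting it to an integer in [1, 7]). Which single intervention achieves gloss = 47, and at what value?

Intervening on spin_speed: gloss = 6*spin_speed - 23. Reaching 47 requires spin_speed = 35/3, not an integer.
Intervening on pressure: with other inputs at their observed values, gloss = 4*pressure + 27. Solving for 47 gives pressure = 5, within [1, 7].

set pressure = 5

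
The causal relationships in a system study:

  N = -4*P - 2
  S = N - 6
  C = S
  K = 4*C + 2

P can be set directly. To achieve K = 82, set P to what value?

P = -7

Substituting into the S equation gives S = -4*P - 8.
This gives C = -4*P - 8.
Substituting into the K equation gives K = -16*P - 30.
Solve -16*P - 30 = 82: P = (82 + 30) / -16 = -7.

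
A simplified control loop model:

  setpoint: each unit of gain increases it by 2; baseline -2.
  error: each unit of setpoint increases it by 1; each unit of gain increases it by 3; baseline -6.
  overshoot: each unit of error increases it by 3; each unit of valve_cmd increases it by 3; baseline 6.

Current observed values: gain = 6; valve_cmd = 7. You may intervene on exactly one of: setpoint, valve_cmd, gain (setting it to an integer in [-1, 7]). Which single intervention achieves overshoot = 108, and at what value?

Intervening on setpoint: overshoot = 3*setpoint + 63. Reaching 108 requires setpoint = 15, outside [-1, 7].
Intervening on valve_cmd: overshoot = 3*valve_cmd + 72. Reaching 108 requires valve_cmd = 12, outside [-1, 7].
Intervening on gain: with other inputs at their observed values, overshoot = 15*gain + 3. Solving for 108 gives gain = 7, within [-1, 7].

set gain = 7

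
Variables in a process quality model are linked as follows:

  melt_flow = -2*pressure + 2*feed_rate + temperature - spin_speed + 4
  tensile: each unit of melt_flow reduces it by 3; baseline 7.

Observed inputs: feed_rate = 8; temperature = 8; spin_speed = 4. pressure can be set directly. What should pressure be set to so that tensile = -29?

pressure = 6

Substituting into the melt_flow equation gives melt_flow = -2*pressure + 24.
tensile becomes 6*pressure - 65.
Solve 6*pressure - 65 = -29: pressure = (-29 + 65) / 6 = 6.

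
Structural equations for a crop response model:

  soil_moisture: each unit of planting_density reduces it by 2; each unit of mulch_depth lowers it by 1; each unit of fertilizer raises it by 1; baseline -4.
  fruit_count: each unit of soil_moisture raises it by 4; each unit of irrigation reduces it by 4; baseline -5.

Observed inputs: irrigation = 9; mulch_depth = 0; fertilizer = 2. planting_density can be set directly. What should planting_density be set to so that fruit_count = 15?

planting_density = -8

Substituting into the soil_moisture equation gives soil_moisture = -2*planting_density - 2.
So fruit_count = -8*planting_density - 49.
Solve -8*planting_density - 49 = 15: planting_density = (15 + 49) / -8 = -8.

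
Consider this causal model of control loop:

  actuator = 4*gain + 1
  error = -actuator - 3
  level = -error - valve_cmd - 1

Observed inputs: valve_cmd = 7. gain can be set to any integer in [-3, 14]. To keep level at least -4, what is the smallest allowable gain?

Substituting into the error equation gives error = -4*gain - 4.
Substituting into the level equation gives level = 4*gain - 4.
Require 4*gain - 4 ≥ -4, so gain ≥ 0.
The smallest integer in [-3, 14] satisfying this is 0.

gain = 0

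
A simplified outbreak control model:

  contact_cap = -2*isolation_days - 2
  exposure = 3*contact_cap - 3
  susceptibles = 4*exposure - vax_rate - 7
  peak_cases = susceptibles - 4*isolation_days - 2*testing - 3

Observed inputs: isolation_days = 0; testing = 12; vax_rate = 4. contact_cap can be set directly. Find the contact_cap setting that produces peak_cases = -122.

contact_cap = -6

Intervening on contact_cap fixes its value directly, overriding its dependence on isolation_days.
Substituting into the susceptibles equation gives susceptibles = 12*contact_cap - 23.
So peak_cases = 12*contact_cap - 50.
Solve 12*contact_cap - 50 = -122: contact_cap = (-122 + 50) / 12 = -6.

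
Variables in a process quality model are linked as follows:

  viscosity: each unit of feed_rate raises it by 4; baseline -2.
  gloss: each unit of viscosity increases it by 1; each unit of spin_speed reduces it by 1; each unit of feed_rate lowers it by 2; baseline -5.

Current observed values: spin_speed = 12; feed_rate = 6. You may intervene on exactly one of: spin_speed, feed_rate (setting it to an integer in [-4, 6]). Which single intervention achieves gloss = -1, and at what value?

set spin_speed = 6

Intervening on spin_speed: with other inputs at their observed values, gloss = -spin_speed + 5. Solving for -1 gives spin_speed = 6, within [-4, 6].
Intervening on feed_rate: gloss = 2*feed_rate - 19. Reaching -1 requires feed_rate = 9, outside [-4, 6].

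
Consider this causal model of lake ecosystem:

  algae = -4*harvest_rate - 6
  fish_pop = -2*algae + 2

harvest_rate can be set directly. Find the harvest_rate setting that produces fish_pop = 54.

Substituting into the fish_pop equation gives fish_pop = 8*harvest_rate + 14.
Solve 8*harvest_rate + 14 = 54: harvest_rate = (54 - 14) / 8 = 5.

harvest_rate = 5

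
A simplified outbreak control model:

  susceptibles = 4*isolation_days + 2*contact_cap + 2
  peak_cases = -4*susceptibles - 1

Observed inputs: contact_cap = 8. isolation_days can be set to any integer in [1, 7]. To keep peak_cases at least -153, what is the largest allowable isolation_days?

isolation_days = 5

Substituting into the susceptibles equation gives susceptibles = 4*isolation_days + 18.
So peak_cases = -16*isolation_days - 73.
Require -16*isolation_days - 73 ≥ -153, so isolation_days ≤ 5.
The largest integer in [1, 7] satisfying this is 5.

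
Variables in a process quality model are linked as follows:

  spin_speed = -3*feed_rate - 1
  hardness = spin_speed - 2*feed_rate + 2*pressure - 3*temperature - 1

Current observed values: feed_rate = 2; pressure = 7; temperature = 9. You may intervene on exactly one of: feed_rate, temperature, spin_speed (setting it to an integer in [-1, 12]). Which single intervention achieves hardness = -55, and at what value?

set feed_rate = 8

Intervening on feed_rate: with other inputs at their observed values, hardness = -5*feed_rate - 15. Solving for -55 gives feed_rate = 8, within [-1, 12].
Intervening on temperature: hardness = -3*temperature + 2. Reaching -55 requires temperature = 19, outside [-1, 12].
Intervening on spin_speed: hardness = spin_speed - 18. Reaching -55 requires spin_speed = -37, outside [-1, 12].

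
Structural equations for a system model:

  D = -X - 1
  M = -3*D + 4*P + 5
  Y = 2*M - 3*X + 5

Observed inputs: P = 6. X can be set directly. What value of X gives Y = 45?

X = -8

Substituting into the M equation gives M = 3*X + 32.
Substituting into the Y equation gives Y = 3*X + 69.
Solve 3*X + 69 = 45: X = (45 - 69) / 3 = -8.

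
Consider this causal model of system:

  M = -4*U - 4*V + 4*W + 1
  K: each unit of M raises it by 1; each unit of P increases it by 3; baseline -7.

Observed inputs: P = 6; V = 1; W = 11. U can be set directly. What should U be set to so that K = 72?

Substituting into the M equation gives M = -4*U + 41.
Substituting into the K equation gives K = -4*U + 52.
Solve -4*U + 52 = 72: U = (72 - 52) / -4 = -5.

U = -5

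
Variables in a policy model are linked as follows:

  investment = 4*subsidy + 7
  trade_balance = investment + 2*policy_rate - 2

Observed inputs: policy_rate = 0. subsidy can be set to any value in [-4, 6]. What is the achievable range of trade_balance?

Substituting into the trade_balance equation gives trade_balance = 4*subsidy + 5.
Linear in subsidy, so extremes are at the endpoints: subsidy = -4 gives trade_balance = -11; subsidy = 6 gives trade_balance = 29.

-11 to 29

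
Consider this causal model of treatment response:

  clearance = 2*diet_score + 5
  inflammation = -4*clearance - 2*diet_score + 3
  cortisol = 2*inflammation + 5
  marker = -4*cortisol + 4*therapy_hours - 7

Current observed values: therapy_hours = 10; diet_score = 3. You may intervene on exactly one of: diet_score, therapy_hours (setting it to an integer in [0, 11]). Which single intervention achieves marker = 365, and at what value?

set therapy_hours = 4

Intervening on diet_score: marker = 80*diet_score + 149. Reaching 365 requires diet_score = 27/10, not an integer.
Intervening on therapy_hours: with other inputs at their observed values, marker = 4*therapy_hours + 349. Solving for 365 gives therapy_hours = 4, within [0, 11].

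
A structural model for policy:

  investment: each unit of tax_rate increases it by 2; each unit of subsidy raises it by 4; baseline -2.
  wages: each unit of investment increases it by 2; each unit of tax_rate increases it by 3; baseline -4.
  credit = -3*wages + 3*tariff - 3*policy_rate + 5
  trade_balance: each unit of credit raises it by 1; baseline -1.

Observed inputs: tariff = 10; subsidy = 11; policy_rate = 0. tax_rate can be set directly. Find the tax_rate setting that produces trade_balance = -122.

tax_rate = -4

Substituting into the investment equation gives investment = 2*tax_rate + 42.
Substituting into the wages equation gives wages = 7*tax_rate + 80.
Substituting into the credit equation gives credit = -21*tax_rate - 205.
trade_balance becomes -21*tax_rate - 206.
Solve -21*tax_rate - 206 = -122: tax_rate = (-122 + 206) / -21 = -4.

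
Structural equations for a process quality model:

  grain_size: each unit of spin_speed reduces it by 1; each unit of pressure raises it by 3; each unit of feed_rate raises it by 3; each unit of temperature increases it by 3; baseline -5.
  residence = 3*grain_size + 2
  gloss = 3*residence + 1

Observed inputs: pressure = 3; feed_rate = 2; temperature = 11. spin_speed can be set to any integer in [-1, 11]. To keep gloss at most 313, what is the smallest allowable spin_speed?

Substituting into the grain_size equation gives grain_size = -spin_speed + 43.
residence becomes -3*spin_speed + 131.
So gloss = -9*spin_speed + 394.
Require -9*spin_speed + 394 ≤ 313, so spin_speed ≥ 9.
The smallest integer in [-1, 11] satisfying this is 9.

spin_speed = 9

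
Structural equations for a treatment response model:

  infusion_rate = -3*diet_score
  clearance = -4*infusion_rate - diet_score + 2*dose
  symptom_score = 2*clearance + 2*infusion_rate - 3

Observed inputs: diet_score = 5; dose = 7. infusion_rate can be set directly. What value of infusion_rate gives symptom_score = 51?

Intervening on infusion_rate fixes its value directly, overriding its dependence on diet_score.
Substituting into the clearance equation gives clearance = -4*infusion_rate + 9.
Substituting into the symptom_score equation gives symptom_score = -6*infusion_rate + 15.
Solve -6*infusion_rate + 15 = 51: infusion_rate = (51 - 15) / -6 = -6.

infusion_rate = -6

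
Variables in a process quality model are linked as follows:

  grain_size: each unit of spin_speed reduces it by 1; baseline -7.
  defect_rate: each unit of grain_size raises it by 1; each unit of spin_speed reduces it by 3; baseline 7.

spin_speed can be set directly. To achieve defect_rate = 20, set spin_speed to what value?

Substituting into the defect_rate equation gives defect_rate = -4*spin_speed.
Solve -4*spin_speed = 20: spin_speed = 20 / -4 = -5.

spin_speed = -5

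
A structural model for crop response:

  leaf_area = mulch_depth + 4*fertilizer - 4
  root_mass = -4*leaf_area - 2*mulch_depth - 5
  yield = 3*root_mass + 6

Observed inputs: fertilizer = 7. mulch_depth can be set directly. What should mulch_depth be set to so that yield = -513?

Substituting into the leaf_area equation gives leaf_area = mulch_depth + 24.
Substituting into the root_mass equation gives root_mass = -6*mulch_depth - 101.
So yield = -18*mulch_depth - 297.
Solve -18*mulch_depth - 297 = -513: mulch_depth = (-513 + 297) / -18 = 12.

mulch_depth = 12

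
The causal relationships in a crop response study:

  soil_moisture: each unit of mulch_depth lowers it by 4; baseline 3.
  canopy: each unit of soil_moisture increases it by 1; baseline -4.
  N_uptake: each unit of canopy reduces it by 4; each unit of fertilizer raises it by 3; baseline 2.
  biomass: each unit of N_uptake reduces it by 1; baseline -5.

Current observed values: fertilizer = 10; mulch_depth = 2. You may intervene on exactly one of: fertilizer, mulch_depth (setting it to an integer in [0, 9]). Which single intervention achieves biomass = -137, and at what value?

Intervening on fertilizer: biomass = -3*fertilizer - 43. Reaching -137 requires fertilizer = 94/3, not an integer.
Intervening on mulch_depth: with other inputs at their observed values, biomass = -16*mulch_depth - 41. Solving for -137 gives mulch_depth = 6, within [0, 9].

set mulch_depth = 6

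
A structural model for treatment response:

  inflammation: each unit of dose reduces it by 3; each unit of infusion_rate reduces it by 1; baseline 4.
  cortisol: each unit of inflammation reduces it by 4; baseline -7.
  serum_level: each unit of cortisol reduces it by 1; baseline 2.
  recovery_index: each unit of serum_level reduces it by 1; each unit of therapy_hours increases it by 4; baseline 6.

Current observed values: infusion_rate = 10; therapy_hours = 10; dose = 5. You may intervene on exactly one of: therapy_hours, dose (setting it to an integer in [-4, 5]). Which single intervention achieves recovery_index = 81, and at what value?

set therapy_hours = 0

Intervening on therapy_hours: with other inputs at their observed values, recovery_index = 4*therapy_hours + 81. Solving for 81 gives therapy_hours = 0, within [-4, 5].
Intervening on dose: recovery_index = 12*dose + 61. Reaching 81 requires dose = 5/3, not an integer.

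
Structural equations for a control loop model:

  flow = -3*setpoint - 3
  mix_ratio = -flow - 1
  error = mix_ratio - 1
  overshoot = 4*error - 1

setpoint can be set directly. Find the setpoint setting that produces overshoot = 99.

Substituting into the mix_ratio equation gives mix_ratio = 3*setpoint + 2.
This gives error = 3*setpoint + 1.
This gives overshoot = 12*setpoint + 3.
Solve 12*setpoint + 3 = 99: setpoint = (99 - 3) / 12 = 8.

setpoint = 8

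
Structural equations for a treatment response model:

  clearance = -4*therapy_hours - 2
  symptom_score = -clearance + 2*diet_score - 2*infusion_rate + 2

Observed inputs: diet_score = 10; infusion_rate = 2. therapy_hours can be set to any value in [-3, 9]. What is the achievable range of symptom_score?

8 to 56

Substituting into the symptom_score equation gives symptom_score = 4*therapy_hours + 20.
Linear in therapy_hours, so extremes are at the endpoints: therapy_hours = -3 gives symptom_score = 8; therapy_hours = 9 gives symptom_score = 56.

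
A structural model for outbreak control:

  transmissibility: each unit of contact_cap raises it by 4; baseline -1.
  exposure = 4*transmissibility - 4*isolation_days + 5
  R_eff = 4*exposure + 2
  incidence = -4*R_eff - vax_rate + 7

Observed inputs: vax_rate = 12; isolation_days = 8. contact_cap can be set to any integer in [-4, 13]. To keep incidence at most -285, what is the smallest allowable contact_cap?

Substituting into the exposure equation gives exposure = 16*contact_cap - 31.
Substituting into the R_eff equation gives R_eff = 64*contact_cap - 122.
This gives incidence = -256*contact_cap + 483.
Require -256*contact_cap + 483 ≤ -285, so contact_cap ≥ 3.
The smallest integer in [-4, 13] satisfying this is 3.

contact_cap = 3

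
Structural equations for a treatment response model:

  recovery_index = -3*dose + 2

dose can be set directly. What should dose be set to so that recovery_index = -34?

Solve -3*dose + 2 = -34: dose = (-34 - 2) / -3 = 12.

dose = 12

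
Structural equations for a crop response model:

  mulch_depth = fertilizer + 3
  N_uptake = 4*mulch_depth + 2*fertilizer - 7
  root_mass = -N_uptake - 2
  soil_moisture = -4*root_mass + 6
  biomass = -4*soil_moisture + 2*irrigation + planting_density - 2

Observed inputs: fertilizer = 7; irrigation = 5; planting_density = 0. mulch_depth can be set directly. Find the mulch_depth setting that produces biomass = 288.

mulch_depth = -7

Intervening on mulch_depth fixes its value directly, overriding its dependence on fertilizer.
Substituting into the N_uptake equation gives N_uptake = 4*mulch_depth + 7.
Substituting into the root_mass equation gives root_mass = -4*mulch_depth - 9.
Substituting into the soil_moisture equation gives soil_moisture = 16*mulch_depth + 42.
biomass becomes -64*mulch_depth - 160.
Solve -64*mulch_depth - 160 = 288: mulch_depth = (288 + 160) / -64 = -7.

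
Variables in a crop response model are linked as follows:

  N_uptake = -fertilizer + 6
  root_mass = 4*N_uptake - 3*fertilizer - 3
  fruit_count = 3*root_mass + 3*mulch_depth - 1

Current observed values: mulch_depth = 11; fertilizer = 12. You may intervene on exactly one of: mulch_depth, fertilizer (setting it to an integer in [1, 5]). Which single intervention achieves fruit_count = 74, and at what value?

Intervening on mulch_depth: fruit_count = 3*mulch_depth - 190. Reaching 74 requires mulch_depth = 88, outside [1, 5].
Intervening on fertilizer: with other inputs at their observed values, fruit_count = -21*fertilizer + 95. Solving for 74 gives fertilizer = 1, within [1, 5].

set fertilizer = 1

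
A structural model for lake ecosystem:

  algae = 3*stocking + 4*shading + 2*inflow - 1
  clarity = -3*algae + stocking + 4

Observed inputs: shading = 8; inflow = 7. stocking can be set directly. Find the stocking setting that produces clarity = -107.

stocking = -3

Substituting into the algae equation gives algae = 3*stocking + 45.
So clarity = -8*stocking - 131.
Solve -8*stocking - 131 = -107: stocking = (-107 + 131) / -8 = -3.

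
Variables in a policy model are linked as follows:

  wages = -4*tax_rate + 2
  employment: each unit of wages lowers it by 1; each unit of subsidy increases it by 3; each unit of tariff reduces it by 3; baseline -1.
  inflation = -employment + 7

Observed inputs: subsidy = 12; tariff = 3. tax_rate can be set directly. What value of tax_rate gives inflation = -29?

tax_rate = 3

Substituting into the employment equation gives employment = 4*tax_rate + 24.
Substituting into the inflation equation gives inflation = -4*tax_rate - 17.
Solve -4*tax_rate - 17 = -29: tax_rate = (-29 + 17) / -4 = 3.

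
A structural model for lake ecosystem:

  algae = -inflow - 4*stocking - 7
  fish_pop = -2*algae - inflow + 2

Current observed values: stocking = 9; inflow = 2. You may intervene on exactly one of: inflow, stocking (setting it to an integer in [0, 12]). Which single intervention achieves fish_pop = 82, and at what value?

set stocking = 8

Intervening on inflow: fish_pop = inflow + 88. Reaching 82 requires inflow = -6, outside [0, 12].
Intervening on stocking: with other inputs at their observed values, fish_pop = 8*stocking + 18. Solving for 82 gives stocking = 8, within [0, 12].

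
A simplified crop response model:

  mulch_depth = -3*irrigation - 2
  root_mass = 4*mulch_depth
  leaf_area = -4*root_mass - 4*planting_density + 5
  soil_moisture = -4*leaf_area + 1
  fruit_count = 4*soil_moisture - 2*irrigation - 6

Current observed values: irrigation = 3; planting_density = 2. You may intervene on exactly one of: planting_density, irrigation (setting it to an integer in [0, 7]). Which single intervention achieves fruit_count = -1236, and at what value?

Intervening on planting_density: fruit_count = 64*planting_density - 2904. Reaching -1236 requires planting_density = 417/16, not an integer.
Intervening on irrigation: with other inputs at their observed values, fruit_count = -770*irrigation - 466. Solving for -1236 gives irrigation = 1, within [0, 7].

set irrigation = 1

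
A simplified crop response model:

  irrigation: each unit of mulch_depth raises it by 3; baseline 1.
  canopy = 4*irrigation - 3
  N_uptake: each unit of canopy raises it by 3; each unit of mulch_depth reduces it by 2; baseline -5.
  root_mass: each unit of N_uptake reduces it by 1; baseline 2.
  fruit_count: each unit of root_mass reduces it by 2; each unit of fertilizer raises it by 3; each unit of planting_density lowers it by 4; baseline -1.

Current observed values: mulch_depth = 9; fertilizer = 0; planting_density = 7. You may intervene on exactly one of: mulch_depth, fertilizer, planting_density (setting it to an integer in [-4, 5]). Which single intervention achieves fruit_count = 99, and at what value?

Intervening on mulch_depth: with other inputs at their observed values, fruit_count = 68*mulch_depth - 37. Solving for 99 gives mulch_depth = 2, within [-4, 5].
Intervening on fertilizer: fruit_count = 3*fertilizer + 575. Reaching 99 requires fertilizer = -476/3, not an integer.
Intervening on planting_density: fruit_count = -4*planting_density + 603. Reaching 99 requires planting_density = 126, outside [-4, 5].

set mulch_depth = 2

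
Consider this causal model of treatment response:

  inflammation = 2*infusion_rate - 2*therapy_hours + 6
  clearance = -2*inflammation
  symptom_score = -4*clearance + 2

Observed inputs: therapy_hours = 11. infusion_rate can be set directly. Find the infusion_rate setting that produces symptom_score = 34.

infusion_rate = 10

Substituting into the inflammation equation gives inflammation = 2*infusion_rate - 16.
Substituting into the clearance equation gives clearance = -4*infusion_rate + 32.
So symptom_score = 16*infusion_rate - 126.
Solve 16*infusion_rate - 126 = 34: infusion_rate = (34 + 126) / 16 = 10.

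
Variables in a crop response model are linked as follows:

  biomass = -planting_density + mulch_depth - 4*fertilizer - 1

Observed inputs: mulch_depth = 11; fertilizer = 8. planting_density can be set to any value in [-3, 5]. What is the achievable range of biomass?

Substituting into the biomass equation gives biomass = -planting_density - 22.
Linear in planting_density, so extremes are at the endpoints: planting_density = -3 gives biomass = -19; planting_density = 5 gives biomass = -27.

-27 to -19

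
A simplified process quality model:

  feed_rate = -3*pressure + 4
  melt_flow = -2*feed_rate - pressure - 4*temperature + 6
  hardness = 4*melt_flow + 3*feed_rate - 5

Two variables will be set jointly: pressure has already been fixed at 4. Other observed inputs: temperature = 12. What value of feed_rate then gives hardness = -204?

feed_rate = 3

With pressure held at 4:
Intervening on feed_rate fixes its value directly, overriding its dependence on pressure.
Substituting into the melt_flow equation gives melt_flow = -2*feed_rate - 46.
Substituting into the hardness equation gives hardness = -5*feed_rate - 189.
Solve -5*feed_rate - 189 = -204: feed_rate = (-204 + 189) / -5 = 3.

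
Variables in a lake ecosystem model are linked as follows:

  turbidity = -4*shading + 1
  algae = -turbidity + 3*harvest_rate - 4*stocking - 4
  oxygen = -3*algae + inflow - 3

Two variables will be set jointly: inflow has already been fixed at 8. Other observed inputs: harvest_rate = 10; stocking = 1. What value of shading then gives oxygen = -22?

shading = -3

With inflow held at 8:
Substituting into the algae equation gives algae = 4*shading + 21.
This gives oxygen = -12*shading - 58.
Solve -12*shading - 58 = -22: shading = (-22 + 58) / -12 = -3.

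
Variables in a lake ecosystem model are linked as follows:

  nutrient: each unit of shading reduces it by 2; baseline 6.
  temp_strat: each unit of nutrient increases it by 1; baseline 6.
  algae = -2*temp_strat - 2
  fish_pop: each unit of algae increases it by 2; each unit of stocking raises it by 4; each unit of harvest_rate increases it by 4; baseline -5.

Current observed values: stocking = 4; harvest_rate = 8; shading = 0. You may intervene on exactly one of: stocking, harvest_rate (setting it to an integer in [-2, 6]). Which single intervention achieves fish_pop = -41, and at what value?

Intervening on stocking: fish_pop = 4*stocking - 25. Reaching -41 requires stocking = -4, outside [-2, 6].
Intervening on harvest_rate: with other inputs at their observed values, fish_pop = 4*harvest_rate - 41. Solving for -41 gives harvest_rate = 0, within [-2, 6].

set harvest_rate = 0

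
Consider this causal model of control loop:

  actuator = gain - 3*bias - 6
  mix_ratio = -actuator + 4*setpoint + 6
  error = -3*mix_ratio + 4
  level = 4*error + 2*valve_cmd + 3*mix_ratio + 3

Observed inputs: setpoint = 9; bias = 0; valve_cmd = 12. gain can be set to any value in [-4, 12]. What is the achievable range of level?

-425 to -281

Substituting into the actuator equation gives actuator = gain - 6.
So mix_ratio = -gain + 48.
Substituting into the error equation gives error = 3*gain - 140.
level becomes 9*gain - 389.
Linear in gain, so extremes are at the endpoints: gain = -4 gives level = -425; gain = 12 gives level = -281.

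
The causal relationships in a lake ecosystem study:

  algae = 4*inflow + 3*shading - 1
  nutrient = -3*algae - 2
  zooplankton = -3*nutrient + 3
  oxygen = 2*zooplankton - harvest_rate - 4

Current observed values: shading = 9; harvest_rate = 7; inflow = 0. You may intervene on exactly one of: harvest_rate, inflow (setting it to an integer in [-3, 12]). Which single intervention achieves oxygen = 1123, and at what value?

Intervening on harvest_rate: oxygen = -harvest_rate + 482. Reaching 1123 requires harvest_rate = -641, outside [-3, 12].
Intervening on inflow: with other inputs at their observed values, oxygen = 72*inflow + 475. Solving for 1123 gives inflow = 9, within [-3, 12].

set inflow = 9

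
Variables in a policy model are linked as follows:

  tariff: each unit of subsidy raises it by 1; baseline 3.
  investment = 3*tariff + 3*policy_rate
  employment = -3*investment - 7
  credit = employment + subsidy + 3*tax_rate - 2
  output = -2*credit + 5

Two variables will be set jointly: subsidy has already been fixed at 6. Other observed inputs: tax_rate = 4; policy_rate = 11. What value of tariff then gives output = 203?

tariff = 1

With subsidy held at 6:
Intervening on tariff fixes its value directly, overriding its dependence on subsidy.
Substituting into the investment equation gives investment = 3*tariff + 33.
This gives employment = -9*tariff - 106.
Substituting into the credit equation gives credit = -9*tariff - 90.
Substituting into the output equation gives output = 18*tariff + 185.
Solve 18*tariff + 185 = 203: tariff = (203 - 185) / 18 = 1.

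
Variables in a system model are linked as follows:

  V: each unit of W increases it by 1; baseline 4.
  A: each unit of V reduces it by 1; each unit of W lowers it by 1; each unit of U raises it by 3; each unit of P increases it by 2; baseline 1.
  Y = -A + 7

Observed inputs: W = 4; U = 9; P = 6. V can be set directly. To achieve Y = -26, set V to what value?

Intervening on V fixes its value directly, overriding its dependence on W.
Substituting into the A equation gives A = -V + 36.
Substituting into the Y equation gives Y = V - 29.
Solve V - 29 = -26: V = (-26 + 29) / 1 = 3.

V = 3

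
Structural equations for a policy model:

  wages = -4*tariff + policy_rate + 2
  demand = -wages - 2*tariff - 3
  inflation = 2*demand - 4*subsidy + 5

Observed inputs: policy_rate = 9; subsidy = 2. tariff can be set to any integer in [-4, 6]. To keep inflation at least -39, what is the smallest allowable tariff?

tariff = -2

Substituting into the wages equation gives wages = -4*tariff + 11.
Substituting into the demand equation gives demand = 2*tariff - 14.
Substituting into the inflation equation gives inflation = 4*tariff - 31.
Require 4*tariff - 31 ≥ -39, so tariff ≥ -2.
The smallest integer in [-4, 6] satisfying this is -2.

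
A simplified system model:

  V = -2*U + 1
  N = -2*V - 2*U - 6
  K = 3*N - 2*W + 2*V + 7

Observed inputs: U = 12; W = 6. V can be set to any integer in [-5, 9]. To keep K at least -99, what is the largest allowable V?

V = 1

Intervening on V fixes its value directly, overriding its dependence on U.
Substituting into the N equation gives N = -2*V - 30.
So K = -4*V - 95.
Require -4*V - 95 ≥ -99, so V ≤ 1.
The largest integer in [-5, 9] satisfying this is 1.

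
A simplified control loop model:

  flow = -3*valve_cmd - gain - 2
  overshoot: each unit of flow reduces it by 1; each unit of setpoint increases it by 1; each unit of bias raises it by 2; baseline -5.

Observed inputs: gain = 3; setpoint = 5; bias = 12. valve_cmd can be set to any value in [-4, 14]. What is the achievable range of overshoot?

17 to 71

Substituting into the flow equation gives flow = -3*valve_cmd - 5.
So overshoot = 3*valve_cmd + 29.
Linear in valve_cmd, so extremes are at the endpoints: valve_cmd = -4 gives overshoot = 17; valve_cmd = 14 gives overshoot = 71.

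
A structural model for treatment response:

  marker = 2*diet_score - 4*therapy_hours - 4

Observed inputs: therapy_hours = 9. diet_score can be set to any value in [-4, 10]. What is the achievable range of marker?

Substituting into the marker equation gives marker = 2*diet_score - 40.
Linear in diet_score, so extremes are at the endpoints: diet_score = -4 gives marker = -48; diet_score = 10 gives marker = -20.

-48 to -20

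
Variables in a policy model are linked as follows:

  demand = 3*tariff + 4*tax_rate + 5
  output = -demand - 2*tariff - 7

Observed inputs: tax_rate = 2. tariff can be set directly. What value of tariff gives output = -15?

Substituting into the demand equation gives demand = 3*tariff + 13.
So output = -5*tariff - 20.
Solve -5*tariff - 20 = -15: tariff = (-15 + 20) / -5 = -1.

tariff = -1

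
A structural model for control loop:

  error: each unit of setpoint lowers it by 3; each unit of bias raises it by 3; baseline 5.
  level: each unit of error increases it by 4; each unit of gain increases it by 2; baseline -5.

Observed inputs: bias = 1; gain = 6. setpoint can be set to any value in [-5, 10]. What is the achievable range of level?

-81 to 99

Substituting into the error equation gives error = -3*setpoint + 8.
This gives level = -12*setpoint + 39.
Linear in setpoint, so extremes are at the endpoints: setpoint = -5 gives level = 99; setpoint = 10 gives level = -81.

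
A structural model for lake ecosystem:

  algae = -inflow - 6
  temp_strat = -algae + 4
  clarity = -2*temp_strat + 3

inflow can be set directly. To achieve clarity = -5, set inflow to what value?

Substituting into the temp_strat equation gives temp_strat = inflow + 10.
This gives clarity = -2*inflow - 17.
Solve -2*inflow - 17 = -5: inflow = (-5 + 17) / -2 = -6.

inflow = -6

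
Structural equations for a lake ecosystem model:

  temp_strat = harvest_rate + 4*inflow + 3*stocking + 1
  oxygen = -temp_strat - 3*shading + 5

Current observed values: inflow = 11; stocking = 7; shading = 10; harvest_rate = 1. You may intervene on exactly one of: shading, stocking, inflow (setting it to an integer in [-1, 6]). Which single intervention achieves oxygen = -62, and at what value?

Intervening on shading: with other inputs at their observed values, oxygen = -3*shading - 62. Solving for -62 gives shading = 0, within [-1, 6].
Intervening on stocking: oxygen = -3*stocking - 71. Reaching -62 requires stocking = -3, outside [-1, 6].
Intervening on inflow: oxygen = -4*inflow - 48. Reaching -62 requires inflow = 7/2, not an integer.

set shading = 0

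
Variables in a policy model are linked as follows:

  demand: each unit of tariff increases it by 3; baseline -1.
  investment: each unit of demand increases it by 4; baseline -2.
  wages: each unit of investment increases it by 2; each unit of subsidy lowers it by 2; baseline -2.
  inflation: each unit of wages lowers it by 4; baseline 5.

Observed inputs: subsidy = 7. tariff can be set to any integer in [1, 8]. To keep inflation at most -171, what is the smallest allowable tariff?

Substituting into the investment equation gives investment = 12*tariff - 6.
Substituting into the wages equation gives wages = 24*tariff - 28.
inflation becomes -96*tariff + 117.
Require -96*tariff + 117 ≤ -171, so tariff ≥ 3.
The smallest integer in [1, 8] satisfying this is 3.

tariff = 3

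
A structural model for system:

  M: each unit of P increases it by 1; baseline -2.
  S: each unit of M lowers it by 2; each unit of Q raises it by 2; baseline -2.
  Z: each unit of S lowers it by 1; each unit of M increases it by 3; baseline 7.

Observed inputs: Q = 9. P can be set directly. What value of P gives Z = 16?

P = 7

Substituting into the S equation gives S = -2*P + 20.
This gives Z = 5*P - 19.
Solve 5*P - 19 = 16: P = (16 + 19) / 5 = 7.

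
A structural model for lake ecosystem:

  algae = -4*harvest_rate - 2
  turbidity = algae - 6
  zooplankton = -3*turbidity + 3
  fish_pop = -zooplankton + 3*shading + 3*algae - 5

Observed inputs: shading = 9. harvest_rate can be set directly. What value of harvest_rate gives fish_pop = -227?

harvest_rate = 9

Substituting into the turbidity equation gives turbidity = -4*harvest_rate - 8.
Substituting into the zooplankton equation gives zooplankton = 12*harvest_rate + 27.
So fish_pop = -24*harvest_rate - 11.
Solve -24*harvest_rate - 11 = -227: harvest_rate = (-227 + 11) / -24 = 9.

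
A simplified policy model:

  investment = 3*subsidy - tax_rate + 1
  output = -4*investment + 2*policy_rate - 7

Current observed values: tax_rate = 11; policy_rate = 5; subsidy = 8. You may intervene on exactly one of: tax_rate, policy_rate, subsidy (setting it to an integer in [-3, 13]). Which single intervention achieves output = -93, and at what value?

Intervening on tax_rate: with other inputs at their observed values, output = 4*tax_rate - 97. Solving for -93 gives tax_rate = 1, within [-3, 13].
Intervening on policy_rate: output = 2*policy_rate - 63. Reaching -93 requires policy_rate = -15, outside [-3, 13].
Intervening on subsidy: output = -12*subsidy + 43. Reaching -93 requires subsidy = 34/3, not an integer.

set tax_rate = 1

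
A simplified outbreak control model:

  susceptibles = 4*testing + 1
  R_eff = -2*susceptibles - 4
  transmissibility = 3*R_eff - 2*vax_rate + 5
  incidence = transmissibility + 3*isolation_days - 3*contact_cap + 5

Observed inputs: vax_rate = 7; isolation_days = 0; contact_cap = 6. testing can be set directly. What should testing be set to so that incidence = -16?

Substituting into the R_eff equation gives R_eff = -8*testing - 6.
transmissibility becomes -24*testing - 27.
This gives incidence = -24*testing - 40.
Solve -24*testing - 40 = -16: testing = (-16 + 40) / -24 = -1.

testing = -1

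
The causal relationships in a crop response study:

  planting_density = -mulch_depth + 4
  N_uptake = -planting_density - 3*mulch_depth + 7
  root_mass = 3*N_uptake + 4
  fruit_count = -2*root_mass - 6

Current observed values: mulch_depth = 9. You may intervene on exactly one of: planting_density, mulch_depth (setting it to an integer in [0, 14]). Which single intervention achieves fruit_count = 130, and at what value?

Intervening on planting_density: with other inputs at their observed values, fruit_count = 6*planting_density + 106. Solving for 130 gives planting_density = 4, within [0, 14].
Intervening on mulch_depth: fruit_count = 12*mulch_depth - 32. Reaching 130 requires mulch_depth = 27/2, not an integer.

set planting_density = 4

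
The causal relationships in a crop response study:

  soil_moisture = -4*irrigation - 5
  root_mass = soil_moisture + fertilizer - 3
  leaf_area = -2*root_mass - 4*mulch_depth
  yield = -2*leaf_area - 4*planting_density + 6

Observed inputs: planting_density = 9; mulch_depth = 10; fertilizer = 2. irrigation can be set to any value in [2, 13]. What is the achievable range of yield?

Substituting into the root_mass equation gives root_mass = -4*irrigation - 6.
Substituting into the leaf_area equation gives leaf_area = 8*irrigation - 28.
So yield = -16*irrigation + 26.
Linear in irrigation, so extremes are at the endpoints: irrigation = 2 gives yield = -6; irrigation = 13 gives yield = -182.

-182 to -6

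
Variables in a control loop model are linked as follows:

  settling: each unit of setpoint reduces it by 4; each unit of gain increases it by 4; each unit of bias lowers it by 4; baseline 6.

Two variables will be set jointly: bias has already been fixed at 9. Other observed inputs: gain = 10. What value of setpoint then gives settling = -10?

setpoint = 5

With bias held at 9:
Substituting into the settling equation gives settling = -4*setpoint + 10.
Solve -4*setpoint + 10 = -10: setpoint = (-10 - 10) / -4 = 5.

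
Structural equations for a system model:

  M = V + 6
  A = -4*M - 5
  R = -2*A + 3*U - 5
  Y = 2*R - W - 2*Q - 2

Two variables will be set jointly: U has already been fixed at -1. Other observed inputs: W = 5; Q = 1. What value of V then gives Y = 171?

V = 5

With U held at -1:
Substituting into the A equation gives A = -4*V - 29.
So R = 8*V + 50.
So Y = 16*V + 91.
Solve 16*V + 91 = 171: V = (171 - 91) / 16 = 5.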